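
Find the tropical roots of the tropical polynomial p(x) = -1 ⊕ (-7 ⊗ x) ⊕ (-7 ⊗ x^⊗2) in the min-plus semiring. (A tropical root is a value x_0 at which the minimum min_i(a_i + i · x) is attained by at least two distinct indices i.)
Roots: {0, 6}

Each tropical root is a break point of the lower envelope of the lines y = a_i + i · x (there are 3 lines, with slopes 0, 1, ..., 2). Only the lines that attain the minimum somewhere contribute to roots; other lines are dominated. Here the surviving (envelope) indices are i = 2, i = 1, i = 0.
Intersections between consecutive envelope lines give the roots: for adjacent envelope indices i < j the intersection is x = (a_i − a_j) / (j − i). Reading off the sorted break points: {0, 6}.
Verification: at each break x_0, at least two indices attain the minimum of min_i(a_i + i · x_0).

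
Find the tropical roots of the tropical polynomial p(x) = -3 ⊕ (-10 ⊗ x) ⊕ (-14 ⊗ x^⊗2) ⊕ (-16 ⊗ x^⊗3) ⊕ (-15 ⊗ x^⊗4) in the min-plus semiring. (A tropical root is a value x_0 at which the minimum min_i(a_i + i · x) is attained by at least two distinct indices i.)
Roots: {-1, 2, 4, 7}

Each tropical root is a break point of the lower envelope of the lines y = a_i + i · x (there are 5 lines, with slopes 0, 1, ..., 4). Only the lines that attain the minimum somewhere contribute to roots; other lines are dominated. Here the surviving (envelope) indices are i = 4, i = 3, i = 2, i = 1, i = 0.
Intersections between consecutive envelope lines give the roots: for adjacent envelope indices i < j the intersection is x = (a_i − a_j) / (j − i). Reading off the sorted break points: {-1, 2, 4, 7}.
Verification: at each break x_0, at least two indices attain the minimum of min_i(a_i + i · x_0).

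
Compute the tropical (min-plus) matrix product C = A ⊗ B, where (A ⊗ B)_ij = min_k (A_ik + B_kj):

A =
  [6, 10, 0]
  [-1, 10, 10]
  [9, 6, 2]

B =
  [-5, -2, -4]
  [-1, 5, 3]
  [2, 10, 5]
A ⊗ B =
  [1, 4, 2]
  [-6, -3, -5]
  [4, 7, 5]

Apply the min-plus product entry-by-entry:
  C[0][0] = min over k of (A[0][0] + B[0][0] = 6 + -5 = 1, A[0][1] + B[1][0] = 10 + -1 = 9, A[0][2] + B[2][0] = 0 + 2 = 2) = 1 (attained at k = 0)
  C[0][1] = min over k of (A[0][0] + B[0][1] = 6 + -2 = 4, A[0][1] + B[1][1] = 10 + 5 = 15, A[0][2] + B[2][1] = 0 + 10 = 10) = 4 (attained at k = 0)
  C[0][2] = min over k of (A[0][0] + B[0][2] = 6 + -4 = 2, A[0][1] + B[1][2] = 10 + 3 = 13, A[0][2] + B[2][2] = 0 + 5 = 5) = 2 (attained at k = 0)
  C[1][0] = min over k of (A[1][0] + B[0][0] = -1 + -5 = -6, A[1][1] + B[1][0] = 10 + -1 = 9, A[1][2] + B[2][0] = 10 + 2 = 12) = -6 (attained at k = 0)
  C[1][1] = min over k of (A[1][0] + B[0][1] = -1 + -2 = -3, A[1][1] + B[1][1] = 10 + 5 = 15, A[1][2] + B[2][1] = 10 + 10 = 20) = -3 (attained at k = 0)
  C[1][2] = min over k of (A[1][0] + B[0][2] = -1 + -4 = -5, A[1][1] + B[1][2] = 10 + 3 = 13, A[1][2] + B[2][2] = 10 + 5 = 15) = -5 (attained at k = 0)
  C[2][0] = min over k of (A[2][0] + B[0][0] = 9 + -5 = 4, A[2][1] + B[1][0] = 6 + -1 = 5, A[2][2] + B[2][0] = 2 + 2 = 4) = 4 (attained at k = 0)
  C[2][1] = min over k of (A[2][0] + B[0][1] = 9 + -2 = 7, A[2][1] + B[1][1] = 6 + 5 = 11, A[2][2] + B[2][1] = 2 + 10 = 12) = 7 (attained at k = 0)
  C[2][2] = min over k of (A[2][0] + B[0][2] = 9 + -4 = 5, A[2][1] + B[1][2] = 6 + 3 = 9, A[2][2] + B[2][2] = 2 + 5 = 7) = 5 (attained at k = 0)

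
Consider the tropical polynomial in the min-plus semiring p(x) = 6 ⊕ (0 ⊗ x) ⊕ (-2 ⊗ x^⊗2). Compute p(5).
p(5) = 5

A tropical monomial a ⊗ x^⊗i evaluates to a + i · x. Evaluating each term at x = 5:
  Term 0 contributes 6 + 0 · 5 = 6
  Term 1 contributes 0 + 1 · 5 = 5
  Term 2 contributes -2 + 2 · 5 = 8
p(5) = ⊕ of these = min[6, 5, 8] = 5.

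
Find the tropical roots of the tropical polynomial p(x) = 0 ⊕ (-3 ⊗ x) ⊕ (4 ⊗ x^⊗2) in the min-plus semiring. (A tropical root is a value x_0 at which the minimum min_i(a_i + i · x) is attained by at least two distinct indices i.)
Roots: {-7, 3}

Each tropical root is a break point of the lower envelope of the lines y = a_i + i · x (there are 3 lines, with slopes 0, 1, ..., 2). Only the lines that attain the minimum somewhere contribute to roots; other lines are dominated. Here the surviving (envelope) indices are i = 2, i = 1, i = 0.
Intersections between consecutive envelope lines give the roots: for adjacent envelope indices i < j the intersection is x = (a_i − a_j) / (j − i). Reading off the sorted break points: {-7, 3}.
Verification: at each break x_0, at least two indices attain the minimum of min_i(a_i + i · x_0).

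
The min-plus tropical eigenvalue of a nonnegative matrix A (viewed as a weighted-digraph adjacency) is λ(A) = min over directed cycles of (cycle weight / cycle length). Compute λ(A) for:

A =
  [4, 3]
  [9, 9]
λ(A) = 4

Enumerate directed cycles and compute their means (weight / length). Sample:
  cycle 0 → 0: weight = 4, length = 1, mean = 4/1 ≈ 4.000
  cycle 1 → 1: weight = 9, length = 1, mean = 9/1 ≈ 9.000
  cycle 0 → 1 → 0: weight = 12, length = 2, mean = 12/2 ≈ 6.000
  cycle 1 → 0 → 1: weight = 12, length = 2, mean = 12/2 ≈ 6.000
Minimum mean = 4.000, attained e.g. along the cycle 0 → 0 with weight 4 and length 1. So λ(A) = 4/1 = 4.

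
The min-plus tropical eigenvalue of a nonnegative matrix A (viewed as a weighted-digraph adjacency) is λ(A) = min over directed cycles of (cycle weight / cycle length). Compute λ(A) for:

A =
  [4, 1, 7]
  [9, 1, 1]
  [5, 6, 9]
λ(A) = 1

Enumerate directed cycles and compute their means (weight / length). Sample:
  cycle 0 → 0: weight = 4, length = 1, mean = 4/1 ≈ 4.000
  cycle 1 → 1: weight = 1, length = 1, mean = 1/1 ≈ 1.000
  cycle 2 → 2: weight = 9, length = 1, mean = 9/1 ≈ 9.000
  cycle 0 → 1 → 0: weight = 10, length = 2, mean = 10/2 ≈ 5.000
  cycle 0 → 2 → 0: weight = 12, length = 2, mean = 12/2 ≈ 6.000
  cycle 1 → 0 → 1: weight = 10, length = 2, mean = 10/2 ≈ 5.000
Minimum mean = 1.000, attained e.g. along the cycle 1 → 1 with weight 1 and length 1. So λ(A) = 1/1 = 1.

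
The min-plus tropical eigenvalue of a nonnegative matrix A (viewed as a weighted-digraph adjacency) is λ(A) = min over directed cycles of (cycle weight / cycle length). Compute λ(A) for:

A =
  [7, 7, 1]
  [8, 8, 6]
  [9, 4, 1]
λ(A) = 1

Enumerate directed cycles and compute their means (weight / length). Sample:
  cycle 0 → 0: weight = 7, length = 1, mean = 7/1 ≈ 7.000
  cycle 1 → 1: weight = 8, length = 1, mean = 8/1 ≈ 8.000
  cycle 2 → 2: weight = 1, length = 1, mean = 1/1 ≈ 1.000
  cycle 0 → 1 → 0: weight = 15, length = 2, mean = 15/2 ≈ 7.500
  cycle 0 → 2 → 0: weight = 10, length = 2, mean = 10/2 ≈ 5.000
  cycle 1 → 0 → 1: weight = 15, length = 2, mean = 15/2 ≈ 7.500
Minimum mean = 1.000, attained e.g. along the cycle 2 → 2 with weight 1 and length 1. So λ(A) = 1/1 = 1.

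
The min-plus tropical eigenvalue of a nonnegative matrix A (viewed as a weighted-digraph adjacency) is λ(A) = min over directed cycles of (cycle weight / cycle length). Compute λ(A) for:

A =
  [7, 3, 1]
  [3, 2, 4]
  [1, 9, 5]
λ(A) = 1

Enumerate directed cycles and compute their means (weight / length). Sample:
  cycle 0 → 0: weight = 7, length = 1, mean = 7/1 ≈ 7.000
  cycle 1 → 1: weight = 2, length = 1, mean = 2/1 ≈ 2.000
  cycle 2 → 2: weight = 5, length = 1, mean = 5/1 ≈ 5.000
  cycle 0 → 1 → 0: weight = 6, length = 2, mean = 6/2 ≈ 3.000
  cycle 0 → 2 → 0: weight = 2, length = 2, mean = 2/2 ≈ 1.000
  cycle 1 → 0 → 1: weight = 6, length = 2, mean = 6/2 ≈ 3.000
Minimum mean = 1.000, attained e.g. along the cycle 0 → 2 → 0 with weight 2 and length 2. So λ(A) = 2/2 = 1.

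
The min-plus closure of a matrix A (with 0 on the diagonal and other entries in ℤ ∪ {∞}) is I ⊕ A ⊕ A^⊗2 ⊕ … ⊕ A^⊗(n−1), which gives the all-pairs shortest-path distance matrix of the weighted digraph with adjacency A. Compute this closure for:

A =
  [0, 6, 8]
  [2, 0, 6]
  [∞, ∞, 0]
Closure =
  [0, 6, 8]
  [2, 0, 6]
  [∞, ∞, 0]

This is the Floyd-Warshall all-pairs shortest-path computation. For each intermediate vertex k = 0, 1, …, 2, update dist[i][j] ← min(dist[i][j], dist[i][k] + dist[k][j]). The final matrix gives, for each (i, j), the minimum total weight of any directed path from i to j (possibly empty when i = j).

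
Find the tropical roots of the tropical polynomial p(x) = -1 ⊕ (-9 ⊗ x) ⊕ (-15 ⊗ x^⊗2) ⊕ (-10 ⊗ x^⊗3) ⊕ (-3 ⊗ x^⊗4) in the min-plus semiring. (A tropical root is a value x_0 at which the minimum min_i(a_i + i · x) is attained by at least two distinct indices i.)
Roots: {-7, -5, 6, 8}

Each tropical root is a break point of the lower envelope of the lines y = a_i + i · x (there are 5 lines, with slopes 0, 1, ..., 4). Only the lines that attain the minimum somewhere contribute to roots; other lines are dominated. Here the surviving (envelope) indices are i = 4, i = 3, i = 2, i = 1, i = 0.
Intersections between consecutive envelope lines give the roots: for adjacent envelope indices i < j the intersection is x = (a_i − a_j) / (j − i). Reading off the sorted break points: {-7, -5, 6, 8}.
Verification: at each break x_0, at least two indices attain the minimum of min_i(a_i + i · x_0).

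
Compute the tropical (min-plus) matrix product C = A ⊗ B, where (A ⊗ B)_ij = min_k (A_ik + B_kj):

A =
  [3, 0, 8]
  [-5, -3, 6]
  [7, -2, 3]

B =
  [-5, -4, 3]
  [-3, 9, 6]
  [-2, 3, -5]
A ⊗ B =
  [-3, -1, 3]
  [-10, -9, -2]
  [-5, 3, -2]

Apply the min-plus product entry-by-entry:
  C[0][0] = min over k of (A[0][0] + B[0][0] = 3 + -5 = -2, A[0][1] + B[1][0] = 0 + -3 = -3, A[0][2] + B[2][0] = 8 + -2 = 6) = -3 (attained at k = 1)
  C[0][1] = min over k of (A[0][0] + B[0][1] = 3 + -4 = -1, A[0][1] + B[1][1] = 0 + 9 = 9, A[0][2] + B[2][1] = 8 + 3 = 11) = -1 (attained at k = 0)
  C[0][2] = min over k of (A[0][0] + B[0][2] = 3 + 3 = 6, A[0][1] + B[1][2] = 0 + 6 = 6, A[0][2] + B[2][2] = 8 + -5 = 3) = 3 (attained at k = 2)
  C[1][0] = min over k of (A[1][0] + B[0][0] = -5 + -5 = -10, A[1][1] + B[1][0] = -3 + -3 = -6, A[1][2] + B[2][0] = 6 + -2 = 4) = -10 (attained at k = 0)
  C[1][1] = min over k of (A[1][0] + B[0][1] = -5 + -4 = -9, A[1][1] + B[1][1] = -3 + 9 = 6, A[1][2] + B[2][1] = 6 + 3 = 9) = -9 (attained at k = 0)
  C[1][2] = min over k of (A[1][0] + B[0][2] = -5 + 3 = -2, A[1][1] + B[1][2] = -3 + 6 = 3, A[1][2] + B[2][2] = 6 + -5 = 1) = -2 (attained at k = 0)
  C[2][0] = min over k of (A[2][0] + B[0][0] = 7 + -5 = 2, A[2][1] + B[1][0] = -2 + -3 = -5, A[2][2] + B[2][0] = 3 + -2 = 1) = -5 (attained at k = 1)
  C[2][1] = min over k of (A[2][0] + B[0][1] = 7 + -4 = 3, A[2][1] + B[1][1] = -2 + 9 = 7, A[2][2] + B[2][1] = 3 + 3 = 6) = 3 (attained at k = 0)
  C[2][2] = min over k of (A[2][0] + B[0][2] = 7 + 3 = 10, A[2][1] + B[1][2] = -2 + 6 = 4, A[2][2] + B[2][2] = 3 + -5 = -2) = -2 (attained at k = 2)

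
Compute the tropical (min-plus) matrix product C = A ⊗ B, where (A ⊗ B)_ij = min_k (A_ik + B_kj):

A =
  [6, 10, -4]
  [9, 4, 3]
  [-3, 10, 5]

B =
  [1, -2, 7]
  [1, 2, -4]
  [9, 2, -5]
A ⊗ B =
  [5, -2, -9]
  [5, 5, -2]
  [-2, -5, 0]

Apply the min-plus product entry-by-entry:
  C[0][0] = min over k of (A[0][0] + B[0][0] = 6 + 1 = 7, A[0][1] + B[1][0] = 10 + 1 = 11, A[0][2] + B[2][0] = -4 + 9 = 5) = 5 (attained at k = 2)
  C[0][1] = min over k of (A[0][0] + B[0][1] = 6 + -2 = 4, A[0][1] + B[1][1] = 10 + 2 = 12, A[0][2] + B[2][1] = -4 + 2 = -2) = -2 (attained at k = 2)
  C[0][2] = min over k of (A[0][0] + B[0][2] = 6 + 7 = 13, A[0][1] + B[1][2] = 10 + -4 = 6, A[0][2] + B[2][2] = -4 + -5 = -9) = -9 (attained at k = 2)
  C[1][0] = min over k of (A[1][0] + B[0][0] = 9 + 1 = 10, A[1][1] + B[1][0] = 4 + 1 = 5, A[1][2] + B[2][0] = 3 + 9 = 12) = 5 (attained at k = 1)
  C[1][1] = min over k of (A[1][0] + B[0][1] = 9 + -2 = 7, A[1][1] + B[1][1] = 4 + 2 = 6, A[1][2] + B[2][1] = 3 + 2 = 5) = 5 (attained at k = 2)
  C[1][2] = min over k of (A[1][0] + B[0][2] = 9 + 7 = 16, A[1][1] + B[1][2] = 4 + -4 = 0, A[1][2] + B[2][2] = 3 + -5 = -2) = -2 (attained at k = 2)
  C[2][0] = min over k of (A[2][0] + B[0][0] = -3 + 1 = -2, A[2][1] + B[1][0] = 10 + 1 = 11, A[2][2] + B[2][0] = 5 + 9 = 14) = -2 (attained at k = 0)
  C[2][1] = min over k of (A[2][0] + B[0][1] = -3 + -2 = -5, A[2][1] + B[1][1] = 10 + 2 = 12, A[2][2] + B[2][1] = 5 + 2 = 7) = -5 (attained at k = 0)
  C[2][2] = min over k of (A[2][0] + B[0][2] = -3 + 7 = 4, A[2][1] + B[1][2] = 10 + -4 = 6, A[2][2] + B[2][2] = 5 + -5 = 0) = 0 (attained at k = 2)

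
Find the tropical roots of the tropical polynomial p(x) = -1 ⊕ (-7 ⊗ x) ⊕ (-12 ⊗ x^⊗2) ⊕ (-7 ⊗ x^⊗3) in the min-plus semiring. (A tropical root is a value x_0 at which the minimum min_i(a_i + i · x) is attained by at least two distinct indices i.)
Roots: {-5, 5, 6}

Each tropical root is a break point of the lower envelope of the lines y = a_i + i · x (there are 4 lines, with slopes 0, 1, ..., 3). Only the lines that attain the minimum somewhere contribute to roots; other lines are dominated. Here the surviving (envelope) indices are i = 3, i = 2, i = 1, i = 0.
Intersections between consecutive envelope lines give the roots: for adjacent envelope indices i < j the intersection is x = (a_i − a_j) / (j − i). Reading off the sorted break points: {-5, 5, 6}.
Verification: at each break x_0, at least two indices attain the minimum of min_i(a_i + i · x_0).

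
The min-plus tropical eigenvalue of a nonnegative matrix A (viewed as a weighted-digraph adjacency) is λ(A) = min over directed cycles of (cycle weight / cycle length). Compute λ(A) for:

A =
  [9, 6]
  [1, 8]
λ(A) = 7/2

Enumerate directed cycles and compute their means (weight / length). Sample:
  cycle 0 → 0: weight = 9, length = 1, mean = 9/1 ≈ 9.000
  cycle 1 → 1: weight = 8, length = 1, mean = 8/1 ≈ 8.000
  cycle 0 → 1 → 0: weight = 7, length = 2, mean = 7/2 ≈ 3.500
  cycle 1 → 0 → 1: weight = 7, length = 2, mean = 7/2 ≈ 3.500
Minimum mean = 3.500, attained e.g. along the cycle 0 → 1 → 0 with weight 7 and length 2. So λ(A) = 7/2 = 7/2.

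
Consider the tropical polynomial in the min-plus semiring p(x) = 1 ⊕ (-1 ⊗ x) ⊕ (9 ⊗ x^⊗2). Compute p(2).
p(2) = 1

A tropical monomial a ⊗ x^⊗i evaluates to a + i · x. Evaluating each term at x = 2:
  Term 0 contributes 1 + 0 · 2 = 1
  Term 1 contributes -1 + 1 · 2 = 1
  Term 2 contributes 9 + 2 · 2 = 13
p(2) = ⊕ of these = min[1, 1, 13] = 1.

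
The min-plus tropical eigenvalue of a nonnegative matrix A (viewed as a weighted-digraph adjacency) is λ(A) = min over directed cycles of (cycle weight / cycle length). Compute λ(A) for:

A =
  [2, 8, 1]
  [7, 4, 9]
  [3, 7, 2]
λ(A) = 2

Enumerate directed cycles and compute their means (weight / length). Sample:
  cycle 0 → 0: weight = 2, length = 1, mean = 2/1 ≈ 2.000
  cycle 1 → 1: weight = 4, length = 1, mean = 4/1 ≈ 4.000
  cycle 2 → 2: weight = 2, length = 1, mean = 2/1 ≈ 2.000
  cycle 0 → 1 → 0: weight = 15, length = 2, mean = 15/2 ≈ 7.500
  cycle 0 → 2 → 0: weight = 4, length = 2, mean = 4/2 ≈ 2.000
  cycle 1 → 0 → 1: weight = 15, length = 2, mean = 15/2 ≈ 7.500
Minimum mean = 2.000, attained e.g. along the cycle 0 → 0 with weight 2 and length 1. So λ(A) = 2/1 = 2.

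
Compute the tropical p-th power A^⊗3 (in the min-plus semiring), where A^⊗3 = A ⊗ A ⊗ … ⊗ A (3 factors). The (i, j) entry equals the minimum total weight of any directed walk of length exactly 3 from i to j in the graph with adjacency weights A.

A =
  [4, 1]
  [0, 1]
A^⊗3 =
  [2, 2]
  [1, 2]

Each entry (A^⊗3)_ij equals the minimum over all length-3 walks i = v_0 → v_1 → … → v_3 = j of Σ_t A[v_t][v_{t+1}]. For example, for (i, j) = (0, 1) we minimise over 4 possible intermediate vertex sequences; the minimum is 2, attained along the walk 0 → 1 → 0 → 1.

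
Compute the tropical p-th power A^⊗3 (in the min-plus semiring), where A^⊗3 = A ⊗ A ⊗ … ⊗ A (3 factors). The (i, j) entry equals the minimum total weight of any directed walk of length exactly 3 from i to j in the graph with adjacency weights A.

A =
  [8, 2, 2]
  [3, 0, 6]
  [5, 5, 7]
A^⊗3 =
  [5, 2, 7]
  [3, 0, 5]
  [8, 5, 10]

Each entry (A^⊗3)_ij equals the minimum over all length-3 walks i = v_0 → v_1 → … → v_3 = j of Σ_t A[v_t][v_{t+1}]. For example, for (i, j) = (0, 2) we minimise over 9 possible intermediate vertex sequences; the minimum is 7, attained along the walk 0 → 1 → 0 → 2.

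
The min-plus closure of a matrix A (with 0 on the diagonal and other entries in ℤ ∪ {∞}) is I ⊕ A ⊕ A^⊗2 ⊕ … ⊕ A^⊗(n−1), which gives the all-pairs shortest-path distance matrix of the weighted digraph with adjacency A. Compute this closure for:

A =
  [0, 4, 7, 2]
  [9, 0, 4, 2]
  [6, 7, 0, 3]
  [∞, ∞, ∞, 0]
Closure =
  [0, 4, 7, 2]
  [9, 0, 4, 2]
  [6, 7, 0, 3]
  [∞, ∞, ∞, 0]

This is the Floyd-Warshall all-pairs shortest-path computation. For each intermediate vertex k = 0, 1, …, 3, update dist[i][j] ← min(dist[i][j], dist[i][k] + dist[k][j]). The final matrix gives, for each (i, j), the minimum total weight of any directed path from i to j (possibly empty when i = j).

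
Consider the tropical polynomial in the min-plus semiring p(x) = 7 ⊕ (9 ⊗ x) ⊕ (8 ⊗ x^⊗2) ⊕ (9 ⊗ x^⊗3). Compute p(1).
p(1) = 7

A tropical monomial a ⊗ x^⊗i evaluates to a + i · x. Evaluating each term at x = 1:
  Term 0 contributes 7 + 0 · 1 = 7
  Term 1 contributes 9 + 1 · 1 = 10
  Term 2 contributes 8 + 2 · 1 = 10
  Term 3 contributes 9 + 3 · 1 = 12
p(1) = ⊕ of these = min[7, 10, 10, 12] = 7.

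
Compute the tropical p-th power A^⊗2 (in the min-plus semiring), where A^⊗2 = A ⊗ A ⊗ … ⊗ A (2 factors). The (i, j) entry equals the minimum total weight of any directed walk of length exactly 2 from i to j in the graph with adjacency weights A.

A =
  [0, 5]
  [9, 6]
A^⊗2 =
  [0, 5]
  [9, 12]

Each entry (A^⊗2)_ij equals the minimum over all length-2 walks i = v_0 → v_1 → … → v_2 = j of Σ_t A[v_t][v_{t+1}]. For example, for (i, j) = (0, 1) we minimise over 2 possible intermediate vertex sequences; the minimum is 5, attained along the walk 0 → 0 → 1.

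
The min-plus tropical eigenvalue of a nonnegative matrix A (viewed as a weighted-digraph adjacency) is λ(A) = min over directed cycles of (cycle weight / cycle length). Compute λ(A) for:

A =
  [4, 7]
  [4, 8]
λ(A) = 4

Enumerate directed cycles and compute their means (weight / length). Sample:
  cycle 0 → 0: weight = 4, length = 1, mean = 4/1 ≈ 4.000
  cycle 1 → 1: weight = 8, length = 1, mean = 8/1 ≈ 8.000
  cycle 0 → 1 → 0: weight = 11, length = 2, mean = 11/2 ≈ 5.500
  cycle 1 → 0 → 1: weight = 11, length = 2, mean = 11/2 ≈ 5.500
Minimum mean = 4.000, attained e.g. along the cycle 0 → 0 with weight 4 and length 1. So λ(A) = 4/1 = 4.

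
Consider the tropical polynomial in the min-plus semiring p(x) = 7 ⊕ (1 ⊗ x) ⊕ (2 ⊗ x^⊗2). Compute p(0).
p(0) = 1

A tropical monomial a ⊗ x^⊗i evaluates to a + i · x. Evaluating each term at x = 0:
  Term 0 contributes 7 + 0 · 0 = 7
  Term 1 contributes 1 + 1 · 0 = 1
  Term 2 contributes 2 + 2 · 0 = 2
p(0) = ⊕ of these = min[7, 1, 2] = 1.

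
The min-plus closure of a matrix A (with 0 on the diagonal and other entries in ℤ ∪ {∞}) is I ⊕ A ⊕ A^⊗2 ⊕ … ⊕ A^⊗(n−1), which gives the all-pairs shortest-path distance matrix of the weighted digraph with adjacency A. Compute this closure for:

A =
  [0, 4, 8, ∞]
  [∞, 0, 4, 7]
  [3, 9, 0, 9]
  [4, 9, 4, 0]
Closure =
  [0, 4, 8, 11]
  [7, 0, 4, 7]
  [3, 7, 0, 9]
  [4, 8, 4, 0]

This is the Floyd-Warshall all-pairs shortest-path computation. For each intermediate vertex k = 0, 1, …, 3, update dist[i][j] ← min(dist[i][j], dist[i][k] + dist[k][j]). The final matrix gives, for each (i, j), the minimum total weight of any directed path from i to j (possibly empty when i = j).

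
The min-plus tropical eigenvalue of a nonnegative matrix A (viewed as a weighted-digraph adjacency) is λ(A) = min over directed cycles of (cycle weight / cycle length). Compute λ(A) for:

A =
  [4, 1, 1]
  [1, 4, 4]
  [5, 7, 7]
λ(A) = 1

Enumerate directed cycles and compute their means (weight / length). Sample:
  cycle 0 → 0: weight = 4, length = 1, mean = 4/1 ≈ 4.000
  cycle 1 → 1: weight = 4, length = 1, mean = 4/1 ≈ 4.000
  cycle 2 → 2: weight = 7, length = 1, mean = 7/1 ≈ 7.000
  cycle 0 → 1 → 0: weight = 2, length = 2, mean = 2/2 ≈ 1.000
  cycle 0 → 2 → 0: weight = 6, length = 2, mean = 6/2 ≈ 3.000
  cycle 1 → 0 → 1: weight = 2, length = 2, mean = 2/2 ≈ 1.000
Minimum mean = 1.000, attained e.g. along the cycle 0 → 1 → 0 with weight 2 and length 2. So λ(A) = 2/2 = 1.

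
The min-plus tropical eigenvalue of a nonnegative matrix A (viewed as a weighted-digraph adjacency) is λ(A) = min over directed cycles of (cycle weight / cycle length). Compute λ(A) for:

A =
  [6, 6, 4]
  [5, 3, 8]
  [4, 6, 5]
λ(A) = 3

Enumerate directed cycles and compute their means (weight / length). Sample:
  cycle 0 → 0: weight = 6, length = 1, mean = 6/1 ≈ 6.000
  cycle 1 → 1: weight = 3, length = 1, mean = 3/1 ≈ 3.000
  cycle 2 → 2: weight = 5, length = 1, mean = 5/1 ≈ 5.000
  cycle 0 → 1 → 0: weight = 11, length = 2, mean = 11/2 ≈ 5.500
  cycle 0 → 2 → 0: weight = 8, length = 2, mean = 8/2 ≈ 4.000
  cycle 1 → 0 → 1: weight = 11, length = 2, mean = 11/2 ≈ 5.500
Minimum mean = 3.000, attained e.g. along the cycle 1 → 1 with weight 3 and length 1. So λ(A) = 3/1 = 3.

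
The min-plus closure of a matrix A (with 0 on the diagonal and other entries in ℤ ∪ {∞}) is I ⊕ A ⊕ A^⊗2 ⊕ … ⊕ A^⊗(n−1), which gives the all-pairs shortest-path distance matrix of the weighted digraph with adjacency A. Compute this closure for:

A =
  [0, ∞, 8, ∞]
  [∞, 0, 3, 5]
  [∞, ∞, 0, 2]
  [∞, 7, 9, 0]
Closure =
  [0, 17, 8, 10]
  [∞, 0, 3, 5]
  [∞, 9, 0, 2]
  [∞, 7, 9, 0]

This is the Floyd-Warshall all-pairs shortest-path computation. For each intermediate vertex k = 0, 1, …, 3, update dist[i][j] ← min(dist[i][j], dist[i][k] + dist[k][j]). The final matrix gives, for each (i, j), the minimum total weight of any directed path from i to j (possibly empty when i = j).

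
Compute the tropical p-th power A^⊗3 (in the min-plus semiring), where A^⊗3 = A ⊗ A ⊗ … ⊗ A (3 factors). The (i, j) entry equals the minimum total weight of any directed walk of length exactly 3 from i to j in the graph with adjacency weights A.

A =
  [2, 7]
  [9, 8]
A^⊗3 =
  [6, 11]
  [13, 18]

Each entry (A^⊗3)_ij equals the minimum over all length-3 walks i = v_0 → v_1 → … → v_3 = j of Σ_t A[v_t][v_{t+1}]. For example, for (i, j) = (0, 1) we minimise over 4 possible intermediate vertex sequences; the minimum is 11, attained along the walk 0 → 0 → 0 → 1.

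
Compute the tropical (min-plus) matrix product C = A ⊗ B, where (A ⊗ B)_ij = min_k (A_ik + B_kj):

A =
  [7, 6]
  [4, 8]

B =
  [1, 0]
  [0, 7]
A ⊗ B =
  [6, 7]
  [5, 4]

Apply the min-plus product entry-by-entry:
  C[0][0] = min over k of (A[0][0] + B[0][0] = 7 + 1 = 8, A[0][1] + B[1][0] = 6 + 0 = 6) = 6 (attained at k = 1)
  C[0][1] = min over k of (A[0][0] + B[0][1] = 7 + 0 = 7, A[0][1] + B[1][1] = 6 + 7 = 13) = 7 (attained at k = 0)
  C[1][0] = min over k of (A[1][0] + B[0][0] = 4 + 1 = 5, A[1][1] + B[1][0] = 8 + 0 = 8) = 5 (attained at k = 0)
  C[1][1] = min over k of (A[1][0] + B[0][1] = 4 + 0 = 4, A[1][1] + B[1][1] = 8 + 7 = 15) = 4 (attained at k = 0)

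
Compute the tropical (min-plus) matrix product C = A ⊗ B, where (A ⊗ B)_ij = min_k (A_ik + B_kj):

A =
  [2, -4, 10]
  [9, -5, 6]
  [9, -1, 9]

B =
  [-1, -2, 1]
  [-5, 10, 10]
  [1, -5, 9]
A ⊗ B =
  [-9, 0, 3]
  [-10, 1, 5]
  [-6, 4, 9]

Apply the min-plus product entry-by-entry:
  C[0][0] = min over k of (A[0][0] + B[0][0] = 2 + -1 = 1, A[0][1] + B[1][0] = -4 + -5 = -9, A[0][2] + B[2][0] = 10 + 1 = 11) = -9 (attained at k = 1)
  C[0][1] = min over k of (A[0][0] + B[0][1] = 2 + -2 = 0, A[0][1] + B[1][1] = -4 + 10 = 6, A[0][2] + B[2][1] = 10 + -5 = 5) = 0 (attained at k = 0)
  C[0][2] = min over k of (A[0][0] + B[0][2] = 2 + 1 = 3, A[0][1] + B[1][2] = -4 + 10 = 6, A[0][2] + B[2][2] = 10 + 9 = 19) = 3 (attained at k = 0)
  C[1][0] = min over k of (A[1][0] + B[0][0] = 9 + -1 = 8, A[1][1] + B[1][0] = -5 + -5 = -10, A[1][2] + B[2][0] = 6 + 1 = 7) = -10 (attained at k = 1)
  C[1][1] = min over k of (A[1][0] + B[0][1] = 9 + -2 = 7, A[1][1] + B[1][1] = -5 + 10 = 5, A[1][2] + B[2][1] = 6 + -5 = 1) = 1 (attained at k = 2)
  C[1][2] = min over k of (A[1][0] + B[0][2] = 9 + 1 = 10, A[1][1] + B[1][2] = -5 + 10 = 5, A[1][2] + B[2][2] = 6 + 9 = 15) = 5 (attained at k = 1)
  C[2][0] = min over k of (A[2][0] + B[0][0] = 9 + -1 = 8, A[2][1] + B[1][0] = -1 + -5 = -6, A[2][2] + B[2][0] = 9 + 1 = 10) = -6 (attained at k = 1)
  C[2][1] = min over k of (A[2][0] + B[0][1] = 9 + -2 = 7, A[2][1] + B[1][1] = -1 + 10 = 9, A[2][2] + B[2][1] = 9 + -5 = 4) = 4 (attained at k = 2)
  C[2][2] = min over k of (A[2][0] + B[0][2] = 9 + 1 = 10, A[2][1] + B[1][2] = -1 + 10 = 9, A[2][2] + B[2][2] = 9 + 9 = 18) = 9 (attained at k = 1)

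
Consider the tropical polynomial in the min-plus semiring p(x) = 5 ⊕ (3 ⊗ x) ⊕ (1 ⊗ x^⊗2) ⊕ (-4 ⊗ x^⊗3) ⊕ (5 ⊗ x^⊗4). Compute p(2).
p(2) = 2

A tropical monomial a ⊗ x^⊗i evaluates to a + i · x. Evaluating each term at x = 2:
  Term 0 contributes 5 + 0 · 2 = 5
  Term 1 contributes 3 + 1 · 2 = 5
  Term 2 contributes 1 + 2 · 2 = 5
  Term 3 contributes -4 + 3 · 2 = 2
  Term 4 contributes 5 + 4 · 2 = 13
p(2) = ⊕ of these = min[5, 5, 5, 2, 13] = 2.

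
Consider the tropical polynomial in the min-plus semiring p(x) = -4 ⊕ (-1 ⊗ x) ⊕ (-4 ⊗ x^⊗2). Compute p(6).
p(6) = -4

A tropical monomial a ⊗ x^⊗i evaluates to a + i · x. Evaluating each term at x = 6:
  Term 0 contributes -4 + 0 · 6 = -4
  Term 1 contributes -1 + 1 · 6 = 5
  Term 2 contributes -4 + 2 · 6 = 8
p(6) = ⊕ of these = min[-4, 5, 8] = -4.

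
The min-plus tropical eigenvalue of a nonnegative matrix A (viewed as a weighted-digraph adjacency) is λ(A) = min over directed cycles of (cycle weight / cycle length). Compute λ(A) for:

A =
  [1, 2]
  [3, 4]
λ(A) = 1

Enumerate directed cycles and compute their means (weight / length). Sample:
  cycle 0 → 0: weight = 1, length = 1, mean = 1/1 ≈ 1.000
  cycle 1 → 1: weight = 4, length = 1, mean = 4/1 ≈ 4.000
  cycle 0 → 1 → 0: weight = 5, length = 2, mean = 5/2 ≈ 2.500
  cycle 1 → 0 → 1: weight = 5, length = 2, mean = 5/2 ≈ 2.500
Minimum mean = 1.000, attained e.g. along the cycle 0 → 0 with weight 1 and length 1. So λ(A) = 1/1 = 1.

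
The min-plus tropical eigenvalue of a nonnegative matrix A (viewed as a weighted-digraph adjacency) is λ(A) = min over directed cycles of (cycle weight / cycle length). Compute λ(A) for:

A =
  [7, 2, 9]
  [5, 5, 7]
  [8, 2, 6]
λ(A) = 7/2

Enumerate directed cycles and compute their means (weight / length). Sample:
  cycle 0 → 0: weight = 7, length = 1, mean = 7/1 ≈ 7.000
  cycle 1 → 1: weight = 5, length = 1, mean = 5/1 ≈ 5.000
  cycle 2 → 2: weight = 6, length = 1, mean = 6/1 ≈ 6.000
  cycle 0 → 1 → 0: weight = 7, length = 2, mean = 7/2 ≈ 3.500
  cycle 0 → 2 → 0: weight = 17, length = 2, mean = 17/2 ≈ 8.500
  cycle 1 → 0 → 1: weight = 7, length = 2, mean = 7/2 ≈ 3.500
Minimum mean = 3.500, attained e.g. along the cycle 0 → 1 → 0 with weight 7 and length 2. So λ(A) = 7/2 = 7/2.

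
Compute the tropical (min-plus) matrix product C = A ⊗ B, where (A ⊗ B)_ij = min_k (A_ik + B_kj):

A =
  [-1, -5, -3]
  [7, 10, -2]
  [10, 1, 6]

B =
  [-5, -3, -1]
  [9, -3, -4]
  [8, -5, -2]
A ⊗ B =
  [-6, -8, -9]
  [2, -7, -4]
  [5, -2, -3]

Apply the min-plus product entry-by-entry:
  C[0][0] = min over k of (A[0][0] + B[0][0] = -1 + -5 = -6, A[0][1] + B[1][0] = -5 + 9 = 4, A[0][2] + B[2][0] = -3 + 8 = 5) = -6 (attained at k = 0)
  C[0][1] = min over k of (A[0][0] + B[0][1] = -1 + -3 = -4, A[0][1] + B[1][1] = -5 + -3 = -8, A[0][2] + B[2][1] = -3 + -5 = -8) = -8 (attained at k = 1)
  C[0][2] = min over k of (A[0][0] + B[0][2] = -1 + -1 = -2, A[0][1] + B[1][2] = -5 + -4 = -9, A[0][2] + B[2][2] = -3 + -2 = -5) = -9 (attained at k = 1)
  C[1][0] = min over k of (A[1][0] + B[0][0] = 7 + -5 = 2, A[1][1] + B[1][0] = 10 + 9 = 19, A[1][2] + B[2][0] = -2 + 8 = 6) = 2 (attained at k = 0)
  C[1][1] = min over k of (A[1][0] + B[0][1] = 7 + -3 = 4, A[1][1] + B[1][1] = 10 + -3 = 7, A[1][2] + B[2][1] = -2 + -5 = -7) = -7 (attained at k = 2)
  C[1][2] = min over k of (A[1][0] + B[0][2] = 7 + -1 = 6, A[1][1] + B[1][2] = 10 + -4 = 6, A[1][2] + B[2][2] = -2 + -2 = -4) = -4 (attained at k = 2)
  C[2][0] = min over k of (A[2][0] + B[0][0] = 10 + -5 = 5, A[2][1] + B[1][0] = 1 + 9 = 10, A[2][2] + B[2][0] = 6 + 8 = 14) = 5 (attained at k = 0)
  C[2][1] = min over k of (A[2][0] + B[0][1] = 10 + -3 = 7, A[2][1] + B[1][1] = 1 + -3 = -2, A[2][2] + B[2][1] = 6 + -5 = 1) = -2 (attained at k = 1)
  C[2][2] = min over k of (A[2][0] + B[0][2] = 10 + -1 = 9, A[2][1] + B[1][2] = 1 + -4 = -3, A[2][2] + B[2][2] = 6 + -2 = 4) = -3 (attained at k = 1)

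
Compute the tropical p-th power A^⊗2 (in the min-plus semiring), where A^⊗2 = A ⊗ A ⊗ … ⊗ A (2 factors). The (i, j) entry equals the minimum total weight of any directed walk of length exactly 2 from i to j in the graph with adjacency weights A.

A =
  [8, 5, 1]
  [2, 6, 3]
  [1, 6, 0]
A^⊗2 =
  [2, 7, 1]
  [4, 7, 3]
  [1, 6, 0]

Each entry (A^⊗2)_ij equals the minimum over all length-2 walks i = v_0 → v_1 → … → v_2 = j of Σ_t A[v_t][v_{t+1}]. For example, for (i, j) = (0, 2) we minimise over 3 possible intermediate vertex sequences; the minimum is 1, attained along the walk 0 → 2 → 2.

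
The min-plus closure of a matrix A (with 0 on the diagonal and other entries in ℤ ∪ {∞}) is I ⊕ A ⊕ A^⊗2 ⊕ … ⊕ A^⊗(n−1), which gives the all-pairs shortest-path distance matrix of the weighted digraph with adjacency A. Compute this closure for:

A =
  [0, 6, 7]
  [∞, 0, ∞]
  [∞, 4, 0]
Closure =
  [0, 6, 7]
  [∞, 0, ∞]
  [∞, 4, 0]

This is the Floyd-Warshall all-pairs shortest-path computation. For each intermediate vertex k = 0, 1, …, 2, update dist[i][j] ← min(dist[i][j], dist[i][k] + dist[k][j]). The final matrix gives, for each (i, j), the minimum total weight of any directed path from i to j (possibly empty when i = j).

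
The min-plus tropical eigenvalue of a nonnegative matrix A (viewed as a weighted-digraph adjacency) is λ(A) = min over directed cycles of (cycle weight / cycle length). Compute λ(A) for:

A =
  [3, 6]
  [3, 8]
λ(A) = 3

Enumerate directed cycles and compute their means (weight / length). Sample:
  cycle 0 → 0: weight = 3, length = 1, mean = 3/1 ≈ 3.000
  cycle 1 → 1: weight = 8, length = 1, mean = 8/1 ≈ 8.000
  cycle 0 → 1 → 0: weight = 9, length = 2, mean = 9/2 ≈ 4.500
  cycle 1 → 0 → 1: weight = 9, length = 2, mean = 9/2 ≈ 4.500
Minimum mean = 3.000, attained e.g. along the cycle 0 → 0 with weight 3 and length 1. So λ(A) = 3/1 = 3.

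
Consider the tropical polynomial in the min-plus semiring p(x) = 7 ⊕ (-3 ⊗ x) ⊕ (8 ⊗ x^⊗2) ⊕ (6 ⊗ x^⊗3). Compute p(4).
p(4) = 1

A tropical monomial a ⊗ x^⊗i evaluates to a + i · x. Evaluating each term at x = 4:
  Term 0 contributes 7 + 0 · 4 = 7
  Term 1 contributes -3 + 1 · 4 = 1
  Term 2 contributes 8 + 2 · 4 = 16
  Term 3 contributes 6 + 3 · 4 = 18
p(4) = ⊕ of these = min[7, 1, 16, 18] = 1.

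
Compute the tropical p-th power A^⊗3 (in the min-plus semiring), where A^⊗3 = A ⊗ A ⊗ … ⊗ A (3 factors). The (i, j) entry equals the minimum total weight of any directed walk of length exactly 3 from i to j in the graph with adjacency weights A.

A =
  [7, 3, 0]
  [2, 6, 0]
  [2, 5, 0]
A^⊗3 =
  [2, 5, 0]
  [2, 5, 0]
  [2, 5, 0]

Each entry (A^⊗3)_ij equals the minimum over all length-3 walks i = v_0 → v_1 → … → v_3 = j of Σ_t A[v_t][v_{t+1}]. For example, for (i, j) = (0, 2) we minimise over 9 possible intermediate vertex sequences; the minimum is 0, attained along the walk 0 → 2 → 2 → 2.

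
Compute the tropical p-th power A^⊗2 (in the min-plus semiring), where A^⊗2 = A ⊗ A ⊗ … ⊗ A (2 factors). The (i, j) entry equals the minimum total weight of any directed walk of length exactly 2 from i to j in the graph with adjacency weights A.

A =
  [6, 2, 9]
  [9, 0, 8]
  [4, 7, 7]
A^⊗2 =
  [11, 2, 10]
  [9, 0, 8]
  [10, 6, 13]

Each entry (A^⊗2)_ij equals the minimum over all length-2 walks i = v_0 → v_1 → … → v_2 = j of Σ_t A[v_t][v_{t+1}]. For example, for (i, j) = (0, 2) we minimise over 3 possible intermediate vertex sequences; the minimum is 10, attained along the walk 0 → 1 → 2.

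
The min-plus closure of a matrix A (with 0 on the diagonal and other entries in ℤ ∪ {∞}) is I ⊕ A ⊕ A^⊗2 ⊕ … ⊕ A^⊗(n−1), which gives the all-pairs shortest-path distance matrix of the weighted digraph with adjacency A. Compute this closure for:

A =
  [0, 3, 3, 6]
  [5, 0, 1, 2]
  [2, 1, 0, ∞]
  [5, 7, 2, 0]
Closure =
  [0, 3, 3, 5]
  [3, 0, 1, 2]
  [2, 1, 0, 3]
  [4, 3, 2, 0]

This is the Floyd-Warshall all-pairs shortest-path computation. For each intermediate vertex k = 0, 1, …, 3, update dist[i][j] ← min(dist[i][j], dist[i][k] + dist[k][j]). The final matrix gives, for each (i, j), the minimum total weight of any directed path from i to j (possibly empty when i = j).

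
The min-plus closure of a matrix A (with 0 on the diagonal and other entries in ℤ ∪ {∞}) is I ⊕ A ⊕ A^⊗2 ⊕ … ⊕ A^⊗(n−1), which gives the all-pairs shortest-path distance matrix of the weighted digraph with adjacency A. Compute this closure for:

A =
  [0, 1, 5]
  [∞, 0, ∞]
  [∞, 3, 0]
Closure =
  [0, 1, 5]
  [∞, 0, ∞]
  [∞, 3, 0]

This is the Floyd-Warshall all-pairs shortest-path computation. For each intermediate vertex k = 0, 1, …, 2, update dist[i][j] ← min(dist[i][j], dist[i][k] + dist[k][j]). The final matrix gives, for each (i, j), the minimum total weight of any directed path from i to j (possibly empty when i = j).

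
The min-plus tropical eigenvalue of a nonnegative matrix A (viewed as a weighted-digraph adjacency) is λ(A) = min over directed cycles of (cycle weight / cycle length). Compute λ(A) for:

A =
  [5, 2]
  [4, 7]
λ(A) = 3

Enumerate directed cycles and compute their means (weight / length). Sample:
  cycle 0 → 0: weight = 5, length = 1, mean = 5/1 ≈ 5.000
  cycle 1 → 1: weight = 7, length = 1, mean = 7/1 ≈ 7.000
  cycle 0 → 1 → 0: weight = 6, length = 2, mean = 6/2 ≈ 3.000
  cycle 1 → 0 → 1: weight = 6, length = 2, mean = 6/2 ≈ 3.000
Minimum mean = 3.000, attained e.g. along the cycle 0 → 1 → 0 with weight 6 and length 2. So λ(A) = 6/2 = 3.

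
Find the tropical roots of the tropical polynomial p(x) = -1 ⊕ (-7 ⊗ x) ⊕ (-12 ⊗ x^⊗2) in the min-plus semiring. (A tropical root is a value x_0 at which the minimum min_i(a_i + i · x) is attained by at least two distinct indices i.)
Roots: {5, 6}

Each tropical root is a break point of the lower envelope of the lines y = a_i + i · x (there are 3 lines, with slopes 0, 1, ..., 2). Only the lines that attain the minimum somewhere contribute to roots; other lines are dominated. Here the surviving (envelope) indices are i = 2, i = 1, i = 0.
Intersections between consecutive envelope lines give the roots: for adjacent envelope indices i < j the intersection is x = (a_i − a_j) / (j − i). Reading off the sorted break points: {5, 6}.
Verification: at each break x_0, at least two indices attain the minimum of min_i(a_i + i · x_0).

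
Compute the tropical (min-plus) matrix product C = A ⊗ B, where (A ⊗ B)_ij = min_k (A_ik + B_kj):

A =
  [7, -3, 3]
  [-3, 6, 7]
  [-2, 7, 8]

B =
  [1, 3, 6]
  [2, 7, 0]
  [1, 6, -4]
A ⊗ B =
  [-1, 4, -3]
  [-2, 0, 3]
  [-1, 1, 4]

Apply the min-plus product entry-by-entry:
  C[0][0] = min over k of (A[0][0] + B[0][0] = 7 + 1 = 8, A[0][1] + B[1][0] = -3 + 2 = -1, A[0][2] + B[2][0] = 3 + 1 = 4) = -1 (attained at k = 1)
  C[0][1] = min over k of (A[0][0] + B[0][1] = 7 + 3 = 10, A[0][1] + B[1][1] = -3 + 7 = 4, A[0][2] + B[2][1] = 3 + 6 = 9) = 4 (attained at k = 1)
  C[0][2] = min over k of (A[0][0] + B[0][2] = 7 + 6 = 13, A[0][1] + B[1][2] = -3 + 0 = -3, A[0][2] + B[2][2] = 3 + -4 = -1) = -3 (attained at k = 1)
  C[1][0] = min over k of (A[1][0] + B[0][0] = -3 + 1 = -2, A[1][1] + B[1][0] = 6 + 2 = 8, A[1][2] + B[2][0] = 7 + 1 = 8) = -2 (attained at k = 0)
  C[1][1] = min over k of (A[1][0] + B[0][1] = -3 + 3 = 0, A[1][1] + B[1][1] = 6 + 7 = 13, A[1][2] + B[2][1] = 7 + 6 = 13) = 0 (attained at k = 0)
  C[1][2] = min over k of (A[1][0] + B[0][2] = -3 + 6 = 3, A[1][1] + B[1][2] = 6 + 0 = 6, A[1][2] + B[2][2] = 7 + -4 = 3) = 3 (attained at k = 0)
  C[2][0] = min over k of (A[2][0] + B[0][0] = -2 + 1 = -1, A[2][1] + B[1][0] = 7 + 2 = 9, A[2][2] + B[2][0] = 8 + 1 = 9) = -1 (attained at k = 0)
  C[2][1] = min over k of (A[2][0] + B[0][1] = -2 + 3 = 1, A[2][1] + B[1][1] = 7 + 7 = 14, A[2][2] + B[2][1] = 8 + 6 = 14) = 1 (attained at k = 0)
  C[2][2] = min over k of (A[2][0] + B[0][2] = -2 + 6 = 4, A[2][1] + B[1][2] = 7 + 0 = 7, A[2][2] + B[2][2] = 8 + -4 = 4) = 4 (attained at k = 0)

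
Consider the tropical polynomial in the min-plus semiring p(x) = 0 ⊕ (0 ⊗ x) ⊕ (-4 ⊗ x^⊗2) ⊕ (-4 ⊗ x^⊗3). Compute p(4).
p(4) = 0

A tropical monomial a ⊗ x^⊗i evaluates to a + i · x. Evaluating each term at x = 4:
  Term 0 contributes 0 + 0 · 4 = 0
  Term 1 contributes 0 + 1 · 4 = 4
  Term 2 contributes -4 + 2 · 4 = 4
  Term 3 contributes -4 + 3 · 4 = 8
p(4) = ⊕ of these = min[0, 4, 4, 8] = 0.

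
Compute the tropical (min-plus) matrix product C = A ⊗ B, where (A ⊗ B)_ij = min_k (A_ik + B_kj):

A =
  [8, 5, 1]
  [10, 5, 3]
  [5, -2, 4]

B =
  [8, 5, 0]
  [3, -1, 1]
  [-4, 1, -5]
A ⊗ B =
  [-3, 2, -4]
  [-1, 4, -2]
  [0, -3, -1]

Apply the min-plus product entry-by-entry:
  C[0][0] = min over k of (A[0][0] + B[0][0] = 8 + 8 = 16, A[0][1] + B[1][0] = 5 + 3 = 8, A[0][2] + B[2][0] = 1 + -4 = -3) = -3 (attained at k = 2)
  C[0][1] = min over k of (A[0][0] + B[0][1] = 8 + 5 = 13, A[0][1] + B[1][1] = 5 + -1 = 4, A[0][2] + B[2][1] = 1 + 1 = 2) = 2 (attained at k = 2)
  C[0][2] = min over k of (A[0][0] + B[0][2] = 8 + 0 = 8, A[0][1] + B[1][2] = 5 + 1 = 6, A[0][2] + B[2][2] = 1 + -5 = -4) = -4 (attained at k = 2)
  C[1][0] = min over k of (A[1][0] + B[0][0] = 10 + 8 = 18, A[1][1] + B[1][0] = 5 + 3 = 8, A[1][2] + B[2][0] = 3 + -4 = -1) = -1 (attained at k = 2)
  C[1][1] = min over k of (A[1][0] + B[0][1] = 10 + 5 = 15, A[1][1] + B[1][1] = 5 + -1 = 4, A[1][2] + B[2][1] = 3 + 1 = 4) = 4 (attained at k = 1)
  C[1][2] = min over k of (A[1][0] + B[0][2] = 10 + 0 = 10, A[1][1] + B[1][2] = 5 + 1 = 6, A[1][2] + B[2][2] = 3 + -5 = -2) = -2 (attained at k = 2)
  C[2][0] = min over k of (A[2][0] + B[0][0] = 5 + 8 = 13, A[2][1] + B[1][0] = -2 + 3 = 1, A[2][2] + B[2][0] = 4 + -4 = 0) = 0 (attained at k = 2)
  C[2][1] = min over k of (A[2][0] + B[0][1] = 5 + 5 = 10, A[2][1] + B[1][1] = -2 + -1 = -3, A[2][2] + B[2][1] = 4 + 1 = 5) = -3 (attained at k = 1)
  C[2][2] = min over k of (A[2][0] + B[0][2] = 5 + 0 = 5, A[2][1] + B[1][2] = -2 + 1 = -1, A[2][2] + B[2][2] = 4 + -5 = -1) = -1 (attained at k = 1)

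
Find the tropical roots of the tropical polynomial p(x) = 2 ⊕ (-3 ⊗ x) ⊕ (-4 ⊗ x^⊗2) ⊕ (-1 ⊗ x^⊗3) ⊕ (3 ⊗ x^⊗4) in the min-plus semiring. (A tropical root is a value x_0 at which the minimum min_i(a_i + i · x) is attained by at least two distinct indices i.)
Roots: {-4, -3, 1, 5}

Each tropical root is a break point of the lower envelope of the lines y = a_i + i · x (there are 5 lines, with slopes 0, 1, ..., 4). Only the lines that attain the minimum somewhere contribute to roots; other lines are dominated. Here the surviving (envelope) indices are i = 4, i = 3, i = 2, i = 1, i = 0.
Intersections between consecutive envelope lines give the roots: for adjacent envelope indices i < j the intersection is x = (a_i − a_j) / (j − i). Reading off the sorted break points: {-4, -3, 1, 5}.
Verification: at each break x_0, at least two indices attain the minimum of min_i(a_i + i · x_0).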